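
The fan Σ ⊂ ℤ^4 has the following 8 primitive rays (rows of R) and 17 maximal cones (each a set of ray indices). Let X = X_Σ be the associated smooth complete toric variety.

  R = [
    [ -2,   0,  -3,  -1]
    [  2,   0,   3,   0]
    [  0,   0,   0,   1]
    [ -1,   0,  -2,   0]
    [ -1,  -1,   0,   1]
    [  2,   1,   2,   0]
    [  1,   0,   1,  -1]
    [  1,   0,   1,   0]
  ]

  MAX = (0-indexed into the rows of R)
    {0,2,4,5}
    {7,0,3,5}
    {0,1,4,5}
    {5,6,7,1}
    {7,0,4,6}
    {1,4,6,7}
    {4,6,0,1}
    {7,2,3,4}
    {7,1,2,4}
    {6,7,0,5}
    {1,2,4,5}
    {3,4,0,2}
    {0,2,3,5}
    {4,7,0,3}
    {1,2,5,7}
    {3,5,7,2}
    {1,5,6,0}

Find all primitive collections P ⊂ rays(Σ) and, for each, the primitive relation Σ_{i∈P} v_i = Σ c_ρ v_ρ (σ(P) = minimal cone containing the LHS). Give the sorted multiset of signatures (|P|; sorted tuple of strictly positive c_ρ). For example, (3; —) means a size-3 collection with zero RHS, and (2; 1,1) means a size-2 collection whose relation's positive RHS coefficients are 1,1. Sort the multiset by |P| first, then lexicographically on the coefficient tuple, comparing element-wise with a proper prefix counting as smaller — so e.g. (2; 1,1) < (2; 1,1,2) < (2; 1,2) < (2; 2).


Minimal non-faces — 9 found among 8 rays, 17 max cones:

  P = {1,3}:  v_{1} + v_{3} = v_{7} ; sig = (2; 1)
  P = {2,6}:  v_{2} + v_{6} = v_{7} ; sig = (2; 1)
  P = {3,6}:  v_{3} + v_{6} = v_{0} + 2·v_{7} ; sig = (2; 1,2)
  P = {0,1,2}:  v_{0} + v_{1} + v_{2} = 0 ; sig = (3; —)
  P = {0,1,7}:  v_{0} + v_{1} + v_{7} = v_{6} ; sig = (3; 1)
  P = {0,2,7}:  v_{0} + v_{2} + v_{7} = v_{3} ; sig = (3; 1)
  P = {3,4,5}:  v_{3} + v_{4} + v_{5} = v_{2} ; sig = (3; 1)
  P = {4,5,6}:  v_{4} + v_{5} + v_{6} = v_{1} ; sig = (3; 1)
  P = {4,5,7}:  v_{4} + v_{5} + v_{7} = v_{1} + v_{2} ; sig = (3; 1,1)

Hence PRS(X_Σ) =
[(2; 1), (2; 1), (2; 1,2), (3; —), (3; 1), (3; 1), (3; 1), (3; 1), (3; 1,1)]


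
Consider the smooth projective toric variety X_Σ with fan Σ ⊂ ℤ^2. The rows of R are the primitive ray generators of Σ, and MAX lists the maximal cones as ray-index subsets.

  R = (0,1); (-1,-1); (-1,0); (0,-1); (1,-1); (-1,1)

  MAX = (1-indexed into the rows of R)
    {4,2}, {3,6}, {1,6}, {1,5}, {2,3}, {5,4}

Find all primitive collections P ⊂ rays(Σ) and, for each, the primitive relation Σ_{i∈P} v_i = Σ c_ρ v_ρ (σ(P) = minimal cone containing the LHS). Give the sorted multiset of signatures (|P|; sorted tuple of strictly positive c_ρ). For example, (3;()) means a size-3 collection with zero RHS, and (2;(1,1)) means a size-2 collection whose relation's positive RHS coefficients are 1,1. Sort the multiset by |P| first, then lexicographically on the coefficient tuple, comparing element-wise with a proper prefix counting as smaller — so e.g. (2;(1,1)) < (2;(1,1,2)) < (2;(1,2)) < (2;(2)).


|primitive collections| = 9. Relations:

  P = {1,4}:  v_{1} + v_{4} = 0  so sig = (2;())
  P = {5,6}:  v_{5} + v_{6} = 0  so sig = (2;())
  P = {1,2}:  v_{1} + v_{2} = v_{3}  so sig = (2;(1))
  P = {1,3}:  v_{1} + v_{3} = v_{6}  so sig = (2;(1))
  P = {3,4}:  v_{3} + v_{4} = v_{2}  so sig = (2;(1))
  P = {3,5}:  v_{3} + v_{5} = v_{4}  so sig = (2;(1))
  P = {4,6}:  v_{4} + v_{6} = v_{3}  so sig = (2;(1))
  P = {2,5}:  v_{2} + v_{5} = 2·v_{4}  so sig = (2;(2))
  P = {2,6}:  v_{2} + v_{6} = 2·v_{3}  so sig = (2;(2))

Sorted signature multiset PRS(X):
    (2;())
    (2;())
    (2;(1))
    (2;(1))
    (2;(1))
    (2;(1))
    (2;(1))
    (2;(2))
    (2;(2))


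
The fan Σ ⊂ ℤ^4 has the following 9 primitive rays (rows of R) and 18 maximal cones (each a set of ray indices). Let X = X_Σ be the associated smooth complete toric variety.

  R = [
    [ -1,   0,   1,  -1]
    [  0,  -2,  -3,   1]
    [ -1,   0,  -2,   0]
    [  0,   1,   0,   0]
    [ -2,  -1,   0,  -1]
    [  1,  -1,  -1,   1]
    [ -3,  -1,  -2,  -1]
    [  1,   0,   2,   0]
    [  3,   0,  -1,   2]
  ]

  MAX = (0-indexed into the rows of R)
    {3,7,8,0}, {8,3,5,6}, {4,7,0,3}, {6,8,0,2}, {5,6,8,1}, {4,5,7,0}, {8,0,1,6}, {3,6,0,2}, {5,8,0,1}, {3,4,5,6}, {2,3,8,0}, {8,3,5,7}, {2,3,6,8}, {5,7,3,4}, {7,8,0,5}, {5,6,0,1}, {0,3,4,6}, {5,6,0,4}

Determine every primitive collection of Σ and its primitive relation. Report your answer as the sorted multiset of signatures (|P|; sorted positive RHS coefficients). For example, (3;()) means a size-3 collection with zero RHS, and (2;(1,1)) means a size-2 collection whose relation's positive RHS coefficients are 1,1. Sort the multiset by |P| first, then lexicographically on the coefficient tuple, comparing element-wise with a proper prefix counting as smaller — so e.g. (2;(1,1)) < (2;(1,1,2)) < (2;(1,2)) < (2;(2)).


Δ(Σ) — 9 vertices, 12 min non-faces:

  P = {2,7}:  v_{2} + v_{7} = 0 — sig = (2;())
  P = {2,4}:  v_{2} + v_{4} = v_{6} — sig = (2;(1))
  P = {4,8}:  v_{4} + v_{8} = v_{5} — sig = (2;(1))
  P = {6,7}:  v_{6} + v_{7} = v_{4} — sig = (2;(1))
  P = {1,3}:  v_{1} + v_{3} = v_{6} + v_{8} — sig = (2;(1,1))
  P = {2,5}:  v_{2} + v_{5} = v_{6} + v_{8} — sig = (2;(1,1))
  P = {1,4}:  v_{1} + v_{4} = v_{0} + 2·v_{5} + v_{6} — sig = (2;(1,1,2))
  P = {1,7}:  v_{1} + v_{7} = v_{0} + 2·v_{5} — sig = (2;(1,2))
  P = {1,2}:  v_{1} + v_{2} = v_{0} + 2·v_{6} + 2·v_{8} — sig = (2;(1,2,2))
  P = {0,3,5}:  v_{0} + v_{3} + v_{5} = 0 — sig = (3;())
  P = {0,3,6,8}:  v_{0} + v_{3} + v_{6} + v_{8} = v_{2} — sig = (4;(1))
  P = {0,5,6,8}:  v_{0} + v_{5} + v_{6} + v_{8} = v_{1} — sig = (4;(1))

Hence PRS(X_Σ) =
[(2;()), (2;(1)), (2;(1)), (2;(1)), (2;(1,1)), (2;(1,1)), (2;(1,1,2)), (2;(1,2)), (2;(1,2,2)), (3;()), (4;(1)), (4;(1))]


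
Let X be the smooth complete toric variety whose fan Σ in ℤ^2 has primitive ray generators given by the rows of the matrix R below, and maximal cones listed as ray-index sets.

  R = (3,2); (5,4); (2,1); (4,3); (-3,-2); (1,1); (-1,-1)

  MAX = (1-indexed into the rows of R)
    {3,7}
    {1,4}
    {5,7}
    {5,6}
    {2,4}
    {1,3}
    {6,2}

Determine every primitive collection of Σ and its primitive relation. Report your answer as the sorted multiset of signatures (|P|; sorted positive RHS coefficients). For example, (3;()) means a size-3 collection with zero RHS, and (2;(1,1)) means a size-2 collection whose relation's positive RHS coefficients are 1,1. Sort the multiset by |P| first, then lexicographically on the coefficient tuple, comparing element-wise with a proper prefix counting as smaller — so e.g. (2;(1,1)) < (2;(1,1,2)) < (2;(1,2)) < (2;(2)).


Δ(Σ) — 7 vertices, 14 min non-faces:

  P={1,5}:  v_{1} + v_{5} = 0  ⇒ sig = (2;())
  P={6,7}:  v_{6} + v_{7} = 0  ⇒ sig = (2;())
  P={1,6}:  v_{1} + v_{6} = v_{4}  ⇒ sig = (2;(1))
  P={1,7}:  v_{1} + v_{7} = v_{3}  ⇒ sig = (2;(1))
  P={2,7}:  v_{2} + v_{7} = v_{4}  ⇒ sig = (2;(1))
  P={3,5}:  v_{3} + v_{5} = v_{7}  ⇒ sig = (2;(1))
  P={3,6}:  v_{3} + v_{6} = v_{1}  ⇒ sig = (2;(1))
  P={4,5}:  v_{4} + v_{5} = v_{6}  ⇒ sig = (2;(1))
  P={4,6}:  v_{4} + v_{6} = v_{2}  ⇒ sig = (2;(1))
  P={4,7}:  v_{4} + v_{7} = v_{1}  ⇒ sig = (2;(1))
  P={2,3}:  v_{2} + v_{3} = v_{1} + v_{4}  ⇒ sig = (2;(1,1))
  P={1,2}:  v_{1} + v_{2} = 2·v_{4}  ⇒ sig = (2;(2))
  P={2,5}:  v_{2} + v_{5} = 2·v_{6}  ⇒ sig = (2;(2))
  P={3,4}:  v_{3} + v_{4} = 2·v_{1}  ⇒ sig = (2;(2))

Hence PRS(X_Σ) =
[(2;()), (2;()), (2;(1)), (2;(1)), (2;(1)), (2;(1)), (2;(1)), (2;(1)), (2;(1)), (2;(1)), (2;(1,1)), (2;(2)), (2;(2)), (2;(2))]


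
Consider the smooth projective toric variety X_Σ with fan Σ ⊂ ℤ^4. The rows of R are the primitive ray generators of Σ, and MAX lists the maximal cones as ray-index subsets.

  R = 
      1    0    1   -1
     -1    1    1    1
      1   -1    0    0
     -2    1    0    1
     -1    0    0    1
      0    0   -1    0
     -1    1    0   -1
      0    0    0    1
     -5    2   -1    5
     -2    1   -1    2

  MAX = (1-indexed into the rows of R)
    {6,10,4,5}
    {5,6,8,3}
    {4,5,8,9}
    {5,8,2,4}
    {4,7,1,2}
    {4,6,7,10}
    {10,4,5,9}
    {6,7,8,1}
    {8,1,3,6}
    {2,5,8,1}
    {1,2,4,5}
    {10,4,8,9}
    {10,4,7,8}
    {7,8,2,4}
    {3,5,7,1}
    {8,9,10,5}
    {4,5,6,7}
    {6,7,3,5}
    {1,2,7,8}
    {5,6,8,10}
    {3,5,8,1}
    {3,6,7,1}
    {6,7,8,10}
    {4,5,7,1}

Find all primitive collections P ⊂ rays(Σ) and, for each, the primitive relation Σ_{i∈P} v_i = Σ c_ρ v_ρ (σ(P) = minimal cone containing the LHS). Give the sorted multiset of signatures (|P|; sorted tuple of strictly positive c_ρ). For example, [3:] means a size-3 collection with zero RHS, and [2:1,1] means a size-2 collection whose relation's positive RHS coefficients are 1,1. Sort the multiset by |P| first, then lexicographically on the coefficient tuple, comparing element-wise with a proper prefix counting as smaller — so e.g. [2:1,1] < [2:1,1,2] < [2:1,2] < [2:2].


20 collections generate NE(X_Σ); each relation:

  P={3,4}:  v_{3} + v_{4} = v_{5}  so sig = [2:1]
  P={2,3}:  v_{2} + v_{3} = v_{1} + v_{5} + v_{8}  so sig = [2:1,1,1]
  P={3,10}:  v_{3} + v_{10} = v_{5} + v_{6} + v_{8}  so sig = [2:1,1,1]
  P={3,9}:  v_{3} + v_{9} = 2·v_{5} + v_{8} + v_{10}  so sig = [2:1,1,2]
  P={2,10}:  v_{2} + v_{10} = v_{4} + v_{7} + 3·v_{8}  so sig = [2:1,1,3]
  P={1,10}:  v_{1} + v_{10} = v_{7} + 2·v_{8}  so sig = [2:1,2]
  P={2,6}:  v_{2} + v_{6} = v_{7} + 2·v_{8}  so sig = [2:1,2]
  P={6,9}:  v_{6} + v_{9} = v_{5} + 2·v_{10}  so sig = [2:1,2]
  P={7,9}:  v_{7} + v_{9} = 2·v_{4} + v_{10}  so sig = [2:1,2]
  P={1,9}:  v_{1} + v_{9} = 2·v_{4} + 2·v_{8}  so sig = [2:2,2]
  P={2,9}:  v_{2} + v_{9} = 3·v_{4} + 3·v_{8}  so sig = [2:3,3]
  P={1,5,6}:  v_{1} + v_{5} + v_{6} = 0  so sig = [3:]
  P={3,7,8}:  v_{3} + v_{7} + v_{8} = 0  so sig = [3:]
  P={1,4,8}:  v_{1} + v_{4} + v_{8} = v_{2}  so sig = [3:1]
  P={4,6,8}:  v_{4} + v_{6} + v_{8} = v_{10}  so sig = [3:1]
  P={5,7,8}:  v_{5} + v_{7} + v_{8} = v_{4}  so sig = [3:1]
  P={1,4,6}:  v_{1} + v_{4} + v_{6} = v_{7} + v_{8}  so sig = [3:1,1]
  P={2,5,7}:  v_{2} + v_{5} + v_{7} = v_{1} + 2·v_{4}  so sig = [3:1,2]
  P={5,7,10}:  v_{5} + v_{7} + v_{10} = 2·v_{4} + v_{6}  so sig = [3:1,2]
  P={4,5,8,10}:  v_{4} + v_{5} + v_{8} + v_{10} = v_{9}  so sig = [4:1]

Hence PRS(X_Σ) =
[[2:1], [2:1,1,1], [2:1,1,1], [2:1,1,2], [2:1,1,3], [2:1,2], [2:1,2], [2:1,2], [2:1,2], [2:2,2], [2:3,3], [3:], [3:], [3:1], [3:1], [3:1], [3:1,1], [3:1,2], [3:1,2], [4:1]]


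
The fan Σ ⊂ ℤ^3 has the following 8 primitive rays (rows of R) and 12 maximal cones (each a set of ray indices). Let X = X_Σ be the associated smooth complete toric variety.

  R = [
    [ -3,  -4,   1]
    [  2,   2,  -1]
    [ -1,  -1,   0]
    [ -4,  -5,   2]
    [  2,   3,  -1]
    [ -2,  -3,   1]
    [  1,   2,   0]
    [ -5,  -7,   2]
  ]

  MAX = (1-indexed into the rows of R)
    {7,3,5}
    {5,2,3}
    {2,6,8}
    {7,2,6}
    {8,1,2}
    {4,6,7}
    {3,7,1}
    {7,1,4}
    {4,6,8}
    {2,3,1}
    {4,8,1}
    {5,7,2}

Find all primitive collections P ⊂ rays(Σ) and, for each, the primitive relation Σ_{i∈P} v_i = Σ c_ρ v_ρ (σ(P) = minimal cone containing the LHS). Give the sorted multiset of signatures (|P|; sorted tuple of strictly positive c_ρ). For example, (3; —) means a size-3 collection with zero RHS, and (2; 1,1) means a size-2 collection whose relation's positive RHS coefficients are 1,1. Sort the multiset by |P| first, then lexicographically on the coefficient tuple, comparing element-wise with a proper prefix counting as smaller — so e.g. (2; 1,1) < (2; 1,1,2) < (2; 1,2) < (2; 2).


|primitive collections| = 12. Relations:

  {5,6}:  v_{5} + v_{6} = 0 — sig = (2; —)
  {1,5}:  v_{1} + v_{5} = v_{3} — sig = (2; 1)
  {1,6}:  v_{1} + v_{6} = v_{8} — sig = (2; 1)
  {2,4}:  v_{2} + v_{4} = v_{6} — sig = (2; 1)
  {3,6}:  v_{3} + v_{6} = v_{1} — sig = (2; 1)
  {5,8}:  v_{5} + v_{8} = v_{1} — sig = (2; 1)
  {7,8}:  v_{7} + v_{8} = v_{4} — sig = (2; 1)
  {4,5}:  v_{4} + v_{5} = v_{1} + v_{7} — sig = (2; 1,1)
  {3,4}:  v_{3} + v_{4} = 2·v_{1} + v_{7} — sig = (2; 1,2)
  {3,8}:  v_{3} + v_{8} = 2·v_{1} — sig = (2; 2)
  {1,2,7}:  v_{1} + v_{2} + v_{7} = 0 — sig = (3; —)
  {2,3,7}:  v_{2} + v_{3} + v_{7} = v_{5} — sig = (3; 1)

so the primitive-relation signature multiset is
{ (2; —),  (2; 1) ×6,  (2; 1,1),  (2; 1,2),  (2; 2),  (3; —),  (3; 1) }


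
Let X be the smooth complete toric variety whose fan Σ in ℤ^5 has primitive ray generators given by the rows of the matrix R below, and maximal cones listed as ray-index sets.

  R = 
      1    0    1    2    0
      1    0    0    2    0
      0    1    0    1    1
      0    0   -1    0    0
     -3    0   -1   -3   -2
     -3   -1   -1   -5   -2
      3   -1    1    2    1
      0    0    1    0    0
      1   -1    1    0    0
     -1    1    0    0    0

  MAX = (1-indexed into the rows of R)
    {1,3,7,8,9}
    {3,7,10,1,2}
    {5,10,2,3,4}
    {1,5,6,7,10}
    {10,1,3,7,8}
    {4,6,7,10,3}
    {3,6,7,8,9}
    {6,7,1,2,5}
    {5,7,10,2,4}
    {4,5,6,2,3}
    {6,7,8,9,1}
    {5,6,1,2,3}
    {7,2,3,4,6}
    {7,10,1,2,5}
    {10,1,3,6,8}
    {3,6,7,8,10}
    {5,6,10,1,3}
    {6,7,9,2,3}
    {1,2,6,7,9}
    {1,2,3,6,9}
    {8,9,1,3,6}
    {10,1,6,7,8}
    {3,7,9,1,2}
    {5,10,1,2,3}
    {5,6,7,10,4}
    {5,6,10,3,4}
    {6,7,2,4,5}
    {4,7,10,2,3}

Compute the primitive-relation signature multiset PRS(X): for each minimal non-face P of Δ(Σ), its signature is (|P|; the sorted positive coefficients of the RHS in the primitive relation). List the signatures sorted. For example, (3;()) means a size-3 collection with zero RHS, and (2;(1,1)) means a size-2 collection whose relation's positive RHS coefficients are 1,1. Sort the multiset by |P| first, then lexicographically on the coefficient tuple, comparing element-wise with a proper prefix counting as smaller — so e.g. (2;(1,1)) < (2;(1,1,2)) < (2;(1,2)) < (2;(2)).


Σ has 10 primitive collections:

  • {4,8}:  v_{4} + v_{8} = 0  ⟹  sig = (2;())
  • {1,4}:  v_{1} + v_{4} = v_{2}  ⟹  sig = (2;(1))
  • {2,8}:  v_{2} + v_{8} = v_{1}  ⟹  sig = (2;(1))
  • {9,10}:  v_{9} + v_{10} = v_{8}  ⟹  sig = (2;(1))
  • {5,9}:  v_{5} + v_{9} = v_{1} + v_{6}  ⟹  sig = (2;(1,1))
  • {5,8}:  v_{5} + v_{8} = v_{1} + v_{6} + v_{10}  ⟹  sig = (2;(1,1,1))
  • {4,9}:  v_{4} + v_{9} = v_{2} + v_{3} + v_{6} + v_{7}  ⟹  sig = (2;(1,1,1,1))
  • {3,5,7}:  v_{3} + v_{5} + v_{7} = 0  ⟹  sig = (3;())
  • {2,6,10}:  v_{2} + v_{6} + v_{10} = v_{5}  ⟹  sig = (3;(1))
  • {1,3,6,7}:  v_{1} + v_{3} + v_{6} + v_{7} = v_{9}  ⟹  sig = (4;(1))

so the primitive-relation signature multiset is
[(2;()), (2;(1)), (2;(1)), (2;(1)), (2;(1,1)), (2;(1,1,1)), (2;(1,1,1,1)), (3;()), (3;(1)), (4;(1))]


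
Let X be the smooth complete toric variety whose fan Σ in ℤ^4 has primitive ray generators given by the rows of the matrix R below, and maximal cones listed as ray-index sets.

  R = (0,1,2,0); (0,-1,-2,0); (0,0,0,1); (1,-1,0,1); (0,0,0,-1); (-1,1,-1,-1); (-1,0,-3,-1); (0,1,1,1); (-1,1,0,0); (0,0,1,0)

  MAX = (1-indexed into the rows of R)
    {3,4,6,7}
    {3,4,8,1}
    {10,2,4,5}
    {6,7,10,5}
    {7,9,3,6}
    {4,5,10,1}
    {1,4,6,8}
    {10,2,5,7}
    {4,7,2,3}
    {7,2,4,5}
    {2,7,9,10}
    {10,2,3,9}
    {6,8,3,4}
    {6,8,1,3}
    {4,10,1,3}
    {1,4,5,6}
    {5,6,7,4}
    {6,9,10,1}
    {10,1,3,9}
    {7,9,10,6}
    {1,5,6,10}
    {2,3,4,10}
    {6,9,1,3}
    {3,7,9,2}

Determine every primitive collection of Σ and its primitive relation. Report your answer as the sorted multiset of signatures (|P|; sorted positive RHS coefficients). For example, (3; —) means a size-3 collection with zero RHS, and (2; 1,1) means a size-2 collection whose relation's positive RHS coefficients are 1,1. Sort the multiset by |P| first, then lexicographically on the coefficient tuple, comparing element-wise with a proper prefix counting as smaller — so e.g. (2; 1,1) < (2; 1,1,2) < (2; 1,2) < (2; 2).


Δ(Σ) — 10 vertices, 16 min non-faces:

  • {1,2}:  v_{1} + v_{2} = 0 — sig = (2; —)
  • {3,5}:  v_{3} + v_{5} = 0 — sig = (2; —)
  • {1,7}:  v_{1} + v_{7} = v_{6} — sig = (2; 1)
  • {2,6}:  v_{2} + v_{6} = v_{7} — sig = (2; 1)
  • {4,9}:  v_{4} + v_{9} = v_{3} — sig = (2; 1)
  • {5,9}:  v_{5} + v_{9} = v_{6} + v_{10} — sig = (2; 1,1)
  • {8,10}:  v_{8} + v_{10} = v_{1} + v_{3} — sig = (2; 1,1)
  • {2,8}:  v_{2} + v_{8} = v_{3} + v_{4} + v_{6} — sig = (2; 1,1,1)
  • {5,8}:  v_{5} + v_{8} = v_{1} + v_{4} + v_{6} — sig = (2; 1,1,1)
  • {7,8}:  v_{7} + v_{8} = v_{3} + v_{4} + 2·v_{6} — sig = (2; 1,1,2)
  • {8,9}:  v_{8} + v_{9} = v_{1} + 2·v_{3} + v_{6} — sig = (2; 1,1,2)
  • {4,6,10}:  v_{4} + v_{6} + v_{10} = 0 — sig = (3; —)
  • {3,6,10}:  v_{3} + v_{6} + v_{10} = v_{9} — sig = (3; 1)
  • {4,7,10}:  v_{4} + v_{7} + v_{10} = v_{2} — sig = (3; 1)
  • {3,7,10}:  v_{3} + v_{7} + v_{10} = v_{2} + v_{9} — sig = (3; 1,1)
  • {1,3,4,6}:  v_{1} + v_{3} + v_{4} + v_{6} = v_{8} — sig = (4; 1)

Signatures (|P|; sorted positive RHS coefficients), sorted:
    (2; —)
    (2; —)
    (2; 1)
    (2; 1)
    (2; 1)
    (2; 1,1)
    (2; 1,1)
    (2; 1,1,1)
    (2; 1,1,1)
    (2; 1,1,2)
    (2; 1,1,2)
    (3; —)
    (3; 1)
    (3; 1)
    (3; 1,1)
    (4; 1)


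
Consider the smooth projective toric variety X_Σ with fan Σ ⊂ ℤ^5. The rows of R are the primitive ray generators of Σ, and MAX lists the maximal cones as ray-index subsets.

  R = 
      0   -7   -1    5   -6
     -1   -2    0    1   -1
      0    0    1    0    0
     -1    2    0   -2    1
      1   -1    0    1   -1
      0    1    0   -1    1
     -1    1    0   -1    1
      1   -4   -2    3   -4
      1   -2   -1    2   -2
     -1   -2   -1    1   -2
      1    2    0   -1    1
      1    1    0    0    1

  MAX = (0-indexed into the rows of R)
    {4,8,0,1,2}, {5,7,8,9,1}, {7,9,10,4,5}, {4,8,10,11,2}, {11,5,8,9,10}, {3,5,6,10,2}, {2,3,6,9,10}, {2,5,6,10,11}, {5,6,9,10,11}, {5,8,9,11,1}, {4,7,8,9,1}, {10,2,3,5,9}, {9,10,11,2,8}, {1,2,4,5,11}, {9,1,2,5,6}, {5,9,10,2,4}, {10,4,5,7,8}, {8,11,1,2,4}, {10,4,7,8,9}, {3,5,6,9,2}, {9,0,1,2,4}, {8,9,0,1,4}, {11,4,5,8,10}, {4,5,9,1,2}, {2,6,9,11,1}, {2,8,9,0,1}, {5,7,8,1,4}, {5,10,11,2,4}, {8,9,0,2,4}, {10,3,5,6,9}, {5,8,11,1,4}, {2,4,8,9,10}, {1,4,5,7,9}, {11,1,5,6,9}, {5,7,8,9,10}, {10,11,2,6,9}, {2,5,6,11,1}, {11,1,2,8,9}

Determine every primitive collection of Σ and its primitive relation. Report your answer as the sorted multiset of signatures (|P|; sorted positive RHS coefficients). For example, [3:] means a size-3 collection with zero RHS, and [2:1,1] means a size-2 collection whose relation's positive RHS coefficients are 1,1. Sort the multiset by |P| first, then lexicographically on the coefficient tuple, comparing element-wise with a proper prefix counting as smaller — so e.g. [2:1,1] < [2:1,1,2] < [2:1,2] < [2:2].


23 collections generate NE(X_Σ); each relation:

  • {1,10}:  v_{1} + v_{10} = 0  ⇒ sig = [2:]
  • {4,6}:  v_{4} + v_{6} = 0  ⇒ sig = [2:]
  • {3,8}:  v_{3} + v_{8} = v_{9} + v_{10}  ⇒ sig = [2:1,1]
  • {3,11}:  v_{3} + v_{11} = v_{6} + v_{10}  ⇒ sig = [2:1,1]
  • {6,8}:  v_{6} + v_{8} = v_{9} + v_{11}  ⇒ sig = [2:1,1]
  • {6,7}:  v_{6} + v_{7} = v_{5} + v_{8} + v_{9}  ⇒ sig = [2:1,1,1]
  • {0,6}:  v_{0} + v_{6} = v_{1} + v_{2} + v_{8} + v_{9}  ⇒ sig = [2:1,1,1,1]
  • {0,10}:  v_{0} + v_{10} = v_{2} + v_{4} + v_{8} + v_{9}  ⇒ sig = [2:1,1,1,1]
  • {1,3}:  v_{1} + v_{3} = v_{2} + v_{5} + v_{6} + v_{9}  ⇒ sig = [2:1,1,1,1]
  • {3,4}:  v_{3} + v_{4} = v_{2} + v_{5} + v_{9} + v_{10}  ⇒ sig = [2:1,1,1,1]
  • {3,7}:  v_{3} + v_{7} = v_{4} + v_{5} + 2·v_{9} + v_{10}  ⇒ sig = [2:1,1,1,2]
  • {0,3}:  v_{0} + v_{3} = v_{2} + v_{4} + 2·v_{9}  ⇒ sig = [2:1,1,2]
  • {0,5}:  v_{0} + v_{5} = v_{1} + 2·v_{4} + v_{9}  ⇒ sig = [2:1,1,2]
  • {0,11}:  v_{0} + v_{11} = v_{1} + v_{2} + 2·v_{8}  ⇒ sig = [2:1,1,2]
  • {0,7}:  v_{0} + v_{7} = v_{1} + 3·v_{4} + v_{8} + 2·v_{9}  ⇒ sig = [2:1,1,2,3]
  • {2,7}:  v_{2} + v_{7} = 2·v_{4} + v_{9}  ⇒ sig = [2:1,2]
  • {7,11}:  v_{7} + v_{11} = v_{5} + 2·v_{8}  ⇒ sig = [2:1,2]
  • {2,5,8}:  v_{2} + v_{5} + v_{8} = v_{4}  ⇒ sig = [3:1]
  • {4,9,11}:  v_{4} + v_{9} + v_{11} = v_{8}  ⇒ sig = [3:1]
  • {2,5,9,11}:  v_{2} + v_{5} + v_{9} + v_{11} = 0  ⇒ sig = [4:]
  • {4,5,8,9}:  v_{4} + v_{5} + v_{8} + v_{9} = v_{7}  ⇒ sig = [4:1]
  • {1,2,4,8,9}:  v_{1} + v_{2} + v_{4} + v_{8} + v_{9} = v_{0}  ⇒ sig = [5:1]
  • {2,5,6,9,10}:  v_{2} + v_{5} + v_{6} + v_{9} + v_{10} = v_{3}  ⇒ sig = [5:1]

Sorted signature multiset PRS(X):
    [2:]
    [2:]
    [2:1,1]
    [2:1,1]
    [2:1,1]
    [2:1,1,1]
    [2:1,1,1,1]
    [2:1,1,1,1]
    [2:1,1,1,1]
    [2:1,1,1,1]
    [2:1,1,1,2]
    [2:1,1,2]
    [2:1,1,2]
    [2:1,1,2]
    [2:1,1,2,3]
    [2:1,2]
    [2:1,2]
    [3:1]
    [3:1]
    [4:]
    [4:1]
    [5:1]
    [5:1]


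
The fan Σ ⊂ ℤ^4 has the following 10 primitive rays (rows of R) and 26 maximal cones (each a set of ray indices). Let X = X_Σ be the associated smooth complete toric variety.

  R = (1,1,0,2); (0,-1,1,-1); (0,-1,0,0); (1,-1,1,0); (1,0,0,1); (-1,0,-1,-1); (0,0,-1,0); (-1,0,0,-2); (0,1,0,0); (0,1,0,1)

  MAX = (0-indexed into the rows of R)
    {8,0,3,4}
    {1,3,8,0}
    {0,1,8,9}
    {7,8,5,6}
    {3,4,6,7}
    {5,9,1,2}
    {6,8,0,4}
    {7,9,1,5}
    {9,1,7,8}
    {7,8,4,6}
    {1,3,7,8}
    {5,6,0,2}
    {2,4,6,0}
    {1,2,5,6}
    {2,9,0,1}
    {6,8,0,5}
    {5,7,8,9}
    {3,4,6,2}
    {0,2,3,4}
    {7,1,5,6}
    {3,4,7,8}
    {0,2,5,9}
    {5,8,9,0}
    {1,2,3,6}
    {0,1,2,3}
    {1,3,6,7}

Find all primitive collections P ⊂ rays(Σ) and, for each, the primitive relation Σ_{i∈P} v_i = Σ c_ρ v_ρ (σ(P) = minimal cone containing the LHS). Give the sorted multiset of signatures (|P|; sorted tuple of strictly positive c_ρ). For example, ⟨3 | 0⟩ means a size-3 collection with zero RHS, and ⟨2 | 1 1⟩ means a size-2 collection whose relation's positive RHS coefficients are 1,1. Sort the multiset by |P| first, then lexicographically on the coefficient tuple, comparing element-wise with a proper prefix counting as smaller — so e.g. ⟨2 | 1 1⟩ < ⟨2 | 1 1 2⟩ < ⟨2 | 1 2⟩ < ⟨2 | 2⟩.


15 minimal non-faces of Δ(Σ) (on 10 rays):

  • {2,8}:  v_{2} + v_{8} = 0  so sig = ⟨2 | 0⟩
  • {0,7}:  v_{0} + v_{7} = v_{8}  so sig = ⟨2 | 1⟩
  • {1,4}:  v_{1} + v_{4} = v_{3}  so sig = ⟨2 | 1⟩
  • {4,5}:  v_{4} + v_{5} = v_{6}  so sig = ⟨2 | 1⟩
  • {4,9}:  v_{4} + v_{9} = v_{0}  so sig = ⟨2 | 1⟩
  • {2,7}:  v_{2} + v_{7} = v_{1} + v_{5}  so sig = ⟨2 | 1 1⟩
  • {3,5}:  v_{3} + v_{5} = v_{1} + v_{6}  so sig = ⟨2 | 1 1⟩
  • {3,9}:  v_{3} + v_{9} = v_{0} + v_{1}  so sig = ⟨2 | 1 1⟩
  • {6,9}:  v_{6} + v_{9} = v_{0} + v_{5}  so sig = ⟨2 | 1 1⟩
  • {0,1,5}:  v_{0} + v_{1} + v_{5} = 0  so sig = ⟨3 | 0⟩
  • {0,1,6}:  v_{0} + v_{1} + v_{6} = v_{4}  so sig = ⟨3 | 1⟩
  • {1,5,8}:  v_{1} + v_{5} + v_{8} = v_{7}  so sig = ⟨3 | 1⟩
  • {1,6,8}:  v_{1} + v_{6} + v_{8} = v_{4} + v_{7}  so sig = ⟨3 | 1 1⟩
  • {3,6,8}:  v_{3} + v_{6} + v_{8} = 2·v_{4} + v_{7}  so sig = ⟨3 | 1 2⟩
  • {0,3,6}:  v_{0} + v_{3} + v_{6} = 2·v_{4}  so sig = ⟨3 | 2⟩

Hence PRS(X_Σ) =
    |P|=2: 9 collections, coeffs (), (1), (1), (1), (1), (1,1), (1,1), (1,1), (1,1)
    |P|=3: 6 collections, coeffs (), (1), (1), (1,1), (1,2), (2)


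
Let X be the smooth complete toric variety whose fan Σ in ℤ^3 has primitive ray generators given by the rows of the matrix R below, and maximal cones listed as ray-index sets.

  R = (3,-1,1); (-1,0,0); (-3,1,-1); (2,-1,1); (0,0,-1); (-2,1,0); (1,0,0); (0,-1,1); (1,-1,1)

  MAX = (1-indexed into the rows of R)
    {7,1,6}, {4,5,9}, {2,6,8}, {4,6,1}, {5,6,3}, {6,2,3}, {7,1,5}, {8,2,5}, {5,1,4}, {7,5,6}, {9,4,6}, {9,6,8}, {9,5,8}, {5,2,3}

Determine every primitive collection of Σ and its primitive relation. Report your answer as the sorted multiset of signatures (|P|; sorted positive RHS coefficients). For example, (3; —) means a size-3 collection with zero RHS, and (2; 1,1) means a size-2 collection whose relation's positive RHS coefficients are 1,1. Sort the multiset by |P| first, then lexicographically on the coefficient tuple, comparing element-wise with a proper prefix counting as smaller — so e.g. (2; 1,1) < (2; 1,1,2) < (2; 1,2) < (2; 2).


20 collections generate NE(X_Σ); each relation:

  {1,3}:  v_{1} + v_{3} = 0 ; sig = (2; —)
  {2,7}:  v_{2} + v_{7} = 0 ; sig = (2; —)
  {1,2}:  v_{1} + v_{2} = v_{4} ; sig = (2; 1)
  {2,4}:  v_{2} + v_{4} = v_{9} ; sig = (2; 1)
  {2,9}:  v_{2} + v_{9} = v_{8} ; sig = (2; 1)
  {3,4}:  v_{3} + v_{4} = v_{2} ; sig = (2; 1)
  {4,7}:  v_{4} + v_{7} = v_{1} ; sig = (2; 1)
  {7,8}:  v_{7} + v_{8} = v_{9} ; sig = (2; 1)
  {7,9}:  v_{7} + v_{9} = v_{4} ; sig = (2; 1)
  {1,8}:  v_{1} + v_{8} = v_{4} + v_{9} ; sig = (2; 1,1)
  {3,7}:  v_{3} + v_{7} = v_{5} + v_{6} ; sig = (2; 1,1)
  {1,9}:  v_{1} + v_{9} = 2·v_{4} ; sig = (2; 2)
  {3,9}:  v_{3} + v_{9} = 2·v_{2} ; sig = (2; 2)
  {4,8}:  v_{4} + v_{8} = 2·v_{9} ; sig = (2; 2)
  {3,8}:  v_{3} + v_{8} = 3·v_{2} ; sig = (2; 3)
  {4,5,6}:  v_{4} + v_{5} + v_{6} = 0 ; sig = (3; —)
  {1,5,6}:  v_{1} + v_{5} + v_{6} = v_{7} ; sig = (3; 1)
  {2,5,6}:  v_{2} + v_{5} + v_{6} = v_{3} ; sig = (3; 1)
  {5,6,9}:  v_{5} + v_{6} + v_{9} = v_{2} ; sig = (3; 1)
  {5,6,8}:  v_{5} + v_{6} + v_{8} = 2·v_{2} ; sig = (3; 2)

Signatures (|P|; sorted positive RHS coefficients), sorted:
    |P|=2: 15 collections, coeffs (), (), (1), (1), (1), (1), (1), (1), (1), (1,1), (1,1), (2), (2), (2), (3)
    |P|=3: 5 collections, coeffs (), (1), (1), (1), (2)


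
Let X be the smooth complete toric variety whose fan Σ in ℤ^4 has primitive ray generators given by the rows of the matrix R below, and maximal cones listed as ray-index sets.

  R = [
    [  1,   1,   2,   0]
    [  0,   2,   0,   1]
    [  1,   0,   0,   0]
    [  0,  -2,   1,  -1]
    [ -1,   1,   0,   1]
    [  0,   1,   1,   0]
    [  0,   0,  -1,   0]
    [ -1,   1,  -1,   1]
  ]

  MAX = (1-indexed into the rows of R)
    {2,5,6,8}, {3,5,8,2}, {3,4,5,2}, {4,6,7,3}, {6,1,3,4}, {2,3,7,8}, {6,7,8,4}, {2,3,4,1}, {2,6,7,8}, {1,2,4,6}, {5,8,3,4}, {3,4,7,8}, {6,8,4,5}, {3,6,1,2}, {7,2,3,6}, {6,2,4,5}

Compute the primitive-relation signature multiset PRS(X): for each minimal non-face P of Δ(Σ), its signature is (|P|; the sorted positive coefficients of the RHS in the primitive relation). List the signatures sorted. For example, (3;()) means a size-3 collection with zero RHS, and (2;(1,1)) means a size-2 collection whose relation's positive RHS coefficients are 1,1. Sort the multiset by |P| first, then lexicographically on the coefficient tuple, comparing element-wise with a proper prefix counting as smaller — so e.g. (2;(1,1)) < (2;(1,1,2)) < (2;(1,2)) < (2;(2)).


The 9 primitive collections of Σ (r=8, n=4):

  • {5,7}:  v_{5} + v_{7} = v_{8} — sig = (2;(1))
  • {1,7}:  v_{1} + v_{7} = v_{3} + v_{6} — sig = (2;(1,1))
  • {1,8}:  v_{1} + v_{8} = 2·v_{2} + v_{4} — sig = (2;(1,2))
  • {1,5}:  v_{1} + v_{5} = 3·v_{2} + 2·v_{4} — sig = (2;(2,3))
  • {2,4,7}:  v_{2} + v_{4} + v_{7} = 0 — sig = (3;())
  • {2,4,8}:  v_{2} + v_{4} + v_{8} = v_{5} — sig = (3;(1))
  • {3,6,8}:  v_{3} + v_{6} + v_{8} = v_{2} — sig = (3;(1))
  • {3,5,6}:  v_{3} + v_{5} + v_{6} = 2·v_{2} + v_{4} — sig = (3;(1,2))
  • {2,3,4,6}:  v_{2} + v_{3} + v_{4} + v_{6} = v_{1} — sig = (4;(1))

so the primitive-relation signature multiset is
    |P|=2: 4 collections, coeffs (1), (1,1), (1,2), (2,3)
    |P|=3: 4 collections, coeffs (), (1), (1), (1,2)
    |P|=4: 1 collection, coeffs (1)


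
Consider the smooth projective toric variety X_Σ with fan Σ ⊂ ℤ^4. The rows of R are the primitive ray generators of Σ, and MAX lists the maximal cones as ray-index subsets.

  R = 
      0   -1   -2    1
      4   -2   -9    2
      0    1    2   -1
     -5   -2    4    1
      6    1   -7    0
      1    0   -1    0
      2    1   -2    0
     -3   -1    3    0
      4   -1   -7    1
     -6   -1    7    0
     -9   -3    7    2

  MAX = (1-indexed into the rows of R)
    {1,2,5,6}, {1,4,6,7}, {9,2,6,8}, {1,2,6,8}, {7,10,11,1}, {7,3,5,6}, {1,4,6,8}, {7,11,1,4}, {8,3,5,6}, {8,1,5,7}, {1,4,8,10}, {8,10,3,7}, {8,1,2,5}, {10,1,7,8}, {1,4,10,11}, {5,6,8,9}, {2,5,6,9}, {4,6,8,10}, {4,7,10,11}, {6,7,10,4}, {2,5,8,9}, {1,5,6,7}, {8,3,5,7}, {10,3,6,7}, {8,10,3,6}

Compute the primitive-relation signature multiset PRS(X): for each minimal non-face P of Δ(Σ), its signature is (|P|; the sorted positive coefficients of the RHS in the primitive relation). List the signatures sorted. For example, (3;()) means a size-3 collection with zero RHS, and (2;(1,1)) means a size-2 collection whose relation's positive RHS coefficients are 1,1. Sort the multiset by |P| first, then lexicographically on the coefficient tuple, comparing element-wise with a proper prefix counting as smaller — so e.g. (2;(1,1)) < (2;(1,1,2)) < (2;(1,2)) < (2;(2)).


|primitive collections| = 25. Relations:

  P = {1,3}:  v_{1} + v_{3} = 0 — sig = (2;())
  P = {5,10}:  v_{5} + v_{10} = 0 — sig = (2;())
  P = {1,9}:  v_{1} + v_{9} = v_{2} — sig = (2;(1))
  P = {2,3}:  v_{2} + v_{3} = v_{9} — sig = (2;(1))
  P = {3,4}:  v_{3} + v_{4} = v_{6} + v_{10} — sig = (2;(1,1))
  P = {4,5}:  v_{4} + v_{5} = v_{1} + v_{6} — sig = (2;(1,1))
  P = {7,9}:  v_{7} + v_{9} = v_{1} + v_{5} — sig = (2;(1,1))
  P = {3,9}:  v_{3} + v_{9} = v_{5} + v_{6} + v_{8} — sig = (2;(1,1,1))
  P = {3,11}:  v_{3} + v_{11} = v_{4} + v_{7} + v_{10} — sig = (2;(1,1,1))
  P = {5,11}:  v_{5} + v_{11} = v_{1} + v_{4} + v_{7} — sig = (2;(1,1,1))
  P = {9,10}:  v_{9} + v_{10} = v_{1} + v_{6} + v_{8} — sig = (2;(1,1,1))
  P = {2,10}:  v_{2} + v_{10} = 2·v_{1} + v_{6} + v_{8} — sig = (2;(1,1,2))
  P = {2,7}:  v_{2} + v_{7} = 2·v_{1} + v_{5} — sig = (2;(1,2))
  P = {6,11}:  v_{6} + v_{11} = 2·v_{4} + v_{7} — sig = (2;(1,2))
  P = {9,11}:  v_{9} + v_{11} = 2·v_{1} + v_{4} — sig = (2;(1,2))
  P = {4,9}:  v_{4} + v_{9} = 2·v_{1} + 2·v_{6} + v_{8} — sig = (2;(1,2,2))
  P = {2,4}:  v_{2} + v_{4} = 3·v_{1} + 2·v_{6} + v_{8} — sig = (2;(1,2,3))
  P = {2,11}:  v_{2} + v_{11} = 3·v_{1} + v_{4} — sig = (2;(1,3))
  P = {8,11}:  v_{8} + v_{11} = 2·v_{1} + 2·v_{10} — sig = (2;(2,2))
  P = {6,7,8}:  v_{6} + v_{7} + v_{8} = 0 — sig = (3;())
  P = {1,6,10}:  v_{1} + v_{6} + v_{10} = v_{4} — sig = (3;(1))
  P = {4,7,8}:  v_{4} + v_{7} + v_{8} = v_{1} + v_{10} — sig = (3;(1,1))
  P = {1,4,7,10}:  v_{1} + v_{4} + v_{7} + v_{10} = v_{11} — sig = (4;(1))
  P = {1,5,6,8}:  v_{1} + v_{5} + v_{6} + v_{8} = v_{9} — sig = (4;(1))
  P = {2,5,6,8}:  v_{2} + v_{5} + v_{6} + v_{8} = 2·v_{9} — sig = (4;(2))

so the primitive-relation signature multiset is
    |P|=2: 19 collections, coeffs (), (), (1), (1), (1,1), (1,1), (1,1), (1,1,1), (1,1,1), (1,1,1), (1,1,1), (1,1,2), (1,2), (1,2), (1,2), (1,2,2), (1,2,3), (1,3), (2,2)
    |P|=3: 3 collections, coeffs (), (1), (1,1)
    |P|=4: 3 collections, coeffs (1), (1), (2)


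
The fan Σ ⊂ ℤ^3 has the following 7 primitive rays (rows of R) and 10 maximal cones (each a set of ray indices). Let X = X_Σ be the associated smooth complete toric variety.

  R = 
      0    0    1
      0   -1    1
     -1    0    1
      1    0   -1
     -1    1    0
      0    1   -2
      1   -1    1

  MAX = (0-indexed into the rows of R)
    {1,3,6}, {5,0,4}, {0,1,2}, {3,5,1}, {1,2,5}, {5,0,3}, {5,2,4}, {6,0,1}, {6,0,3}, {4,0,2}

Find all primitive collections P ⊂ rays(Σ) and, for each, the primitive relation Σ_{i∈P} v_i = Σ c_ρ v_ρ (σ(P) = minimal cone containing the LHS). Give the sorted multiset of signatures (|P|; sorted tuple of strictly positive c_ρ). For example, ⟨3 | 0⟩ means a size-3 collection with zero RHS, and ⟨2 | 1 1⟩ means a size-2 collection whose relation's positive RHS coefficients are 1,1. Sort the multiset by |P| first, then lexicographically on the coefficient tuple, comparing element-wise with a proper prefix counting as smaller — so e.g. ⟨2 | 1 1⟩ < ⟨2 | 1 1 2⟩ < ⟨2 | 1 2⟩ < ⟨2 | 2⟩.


|primitive collections| = 9. Relations:

  {2,3}:  v_{2} + v_{3} = 0  →  sig = ⟨2 | 0⟩
  {1,4}:  v_{1} + v_{4} = v_{2}  →  sig = ⟨2 | 1⟩
  {4,6}:  v_{4} + v_{6} = v_{0}  →  sig = ⟨2 | 1⟩
  {5,6}:  v_{5} + v_{6} = v_{3}  →  sig = ⟨2 | 1⟩
  {2,6}:  v_{2} + v_{6} = v_{0} + v_{1}  →  sig = ⟨2 | 1 1⟩
  {3,4}:  v_{3} + v_{4} = v_{0} + v_{5}  →  sig = ⟨2 | 1 1⟩
  {0,1,5}:  v_{0} + v_{1} + v_{5} = 0  →  sig = ⟨3 | 0⟩
  {0,1,3}:  v_{0} + v_{1} + v_{3} = v_{6}  →  sig = ⟨3 | 1⟩
  {0,2,5}:  v_{0} + v_{2} + v_{5} = v_{4}  →  sig = ⟨3 | 1⟩

Signatures (|P|; sorted positive RHS coefficients), sorted:
    ⟨2 | 0⟩
    ⟨2 | 1⟩
    ⟨2 | 1⟩
    ⟨2 | 1⟩
    ⟨2 | 1 1⟩
    ⟨2 | 1 1⟩
    ⟨3 | 0⟩
    ⟨3 | 1⟩
    ⟨3 | 1⟩


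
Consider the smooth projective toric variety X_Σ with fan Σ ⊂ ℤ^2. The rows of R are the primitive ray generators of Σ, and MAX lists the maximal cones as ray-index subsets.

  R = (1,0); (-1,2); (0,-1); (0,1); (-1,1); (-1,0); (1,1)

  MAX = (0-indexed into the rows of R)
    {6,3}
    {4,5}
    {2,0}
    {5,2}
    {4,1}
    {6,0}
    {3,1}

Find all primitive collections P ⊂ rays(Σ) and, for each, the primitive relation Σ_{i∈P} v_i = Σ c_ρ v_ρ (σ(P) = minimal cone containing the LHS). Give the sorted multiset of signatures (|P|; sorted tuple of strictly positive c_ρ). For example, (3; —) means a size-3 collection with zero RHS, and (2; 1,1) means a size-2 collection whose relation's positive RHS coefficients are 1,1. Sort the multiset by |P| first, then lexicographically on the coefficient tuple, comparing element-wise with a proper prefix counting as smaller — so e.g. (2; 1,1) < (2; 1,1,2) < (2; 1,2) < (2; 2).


Minimal non-faces — 14 found among 7 rays, 7 max cones:

  P = {0,5}:  v_{0} + v_{5} = 0  ⇒ sig = (2; —)
  P = {2,3}:  v_{2} + v_{3} = 0  ⇒ sig = (2; —)
  P = {0,3}:  v_{0} + v_{3} = v_{6}  ⇒ sig = (2; 1)
  P = {0,4}:  v_{0} + v_{4} = v_{3}  ⇒ sig = (2; 1)
  P = {1,2}:  v_{1} + v_{2} = v_{4}  ⇒ sig = (2; 1)
  P = {2,4}:  v_{2} + v_{4} = v_{5}  ⇒ sig = (2; 1)
  P = {2,6}:  v_{2} + v_{6} = v_{0}  ⇒ sig = (2; 1)
  P = {3,4}:  v_{3} + v_{4} = v_{1}  ⇒ sig = (2; 1)
  P = {3,5}:  v_{3} + v_{5} = v_{4}  ⇒ sig = (2; 1)
  P = {5,6}:  v_{5} + v_{6} = v_{3}  ⇒ sig = (2; 1)
  P = {0,1}:  v_{0} + v_{1} = 2·v_{3}  ⇒ sig = (2; 2)
  P = {1,5}:  v_{1} + v_{5} = 2·v_{4}  ⇒ sig = (2; 2)
  P = {4,6}:  v_{4} + v_{6} = 2·v_{3}  ⇒ sig = (2; 2)
  P = {1,6}:  v_{1} + v_{6} = 3·v_{3}  ⇒ sig = (2; 3)

Sorted signature multiset PRS(X):
{ (2; —) ×2,  (2; 1) ×8,  (2; 2) ×3,  (2; 3) }


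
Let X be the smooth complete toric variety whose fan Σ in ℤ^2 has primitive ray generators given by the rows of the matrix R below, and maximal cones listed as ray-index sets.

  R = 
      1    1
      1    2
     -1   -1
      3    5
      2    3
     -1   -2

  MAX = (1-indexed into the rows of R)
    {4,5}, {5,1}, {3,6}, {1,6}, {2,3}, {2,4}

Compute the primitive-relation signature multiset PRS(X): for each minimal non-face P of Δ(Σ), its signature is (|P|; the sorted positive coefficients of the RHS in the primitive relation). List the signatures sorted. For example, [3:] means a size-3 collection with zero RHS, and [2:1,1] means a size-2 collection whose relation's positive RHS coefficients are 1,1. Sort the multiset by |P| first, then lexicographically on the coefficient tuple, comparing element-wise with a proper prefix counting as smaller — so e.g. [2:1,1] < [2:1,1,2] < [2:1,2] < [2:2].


Δ(Σ) — 6 vertices, 9 min non-faces:

  P = {1,3}:  v_{1} + v_{3} = 0  →  sig = [2:]
  P = {2,6}:  v_{2} + v_{6} = 0  →  sig = [2:]
  P = {1,2}:  v_{1} + v_{2} = v_{5}  →  sig = [2:1]
  P = {2,5}:  v_{2} + v_{5} = v_{4}  →  sig = [2:1]
  P = {3,5}:  v_{3} + v_{5} = v_{2}  →  sig = [2:1]
  P = {4,6}:  v_{4} + v_{6} = v_{5}  →  sig = [2:1]
  P = {5,6}:  v_{5} + v_{6} = v_{1}  →  sig = [2:1]
  P = {1,4}:  v_{1} + v_{4} = 2·v_{5}  →  sig = [2:2]
  P = {3,4}:  v_{3} + v_{4} = 2·v_{2}  →  sig = [2:2]

Sorted signature multiset PRS(X):
[[2:], [2:], [2:1], [2:1], [2:1], [2:1], [2:1], [2:2], [2:2]]


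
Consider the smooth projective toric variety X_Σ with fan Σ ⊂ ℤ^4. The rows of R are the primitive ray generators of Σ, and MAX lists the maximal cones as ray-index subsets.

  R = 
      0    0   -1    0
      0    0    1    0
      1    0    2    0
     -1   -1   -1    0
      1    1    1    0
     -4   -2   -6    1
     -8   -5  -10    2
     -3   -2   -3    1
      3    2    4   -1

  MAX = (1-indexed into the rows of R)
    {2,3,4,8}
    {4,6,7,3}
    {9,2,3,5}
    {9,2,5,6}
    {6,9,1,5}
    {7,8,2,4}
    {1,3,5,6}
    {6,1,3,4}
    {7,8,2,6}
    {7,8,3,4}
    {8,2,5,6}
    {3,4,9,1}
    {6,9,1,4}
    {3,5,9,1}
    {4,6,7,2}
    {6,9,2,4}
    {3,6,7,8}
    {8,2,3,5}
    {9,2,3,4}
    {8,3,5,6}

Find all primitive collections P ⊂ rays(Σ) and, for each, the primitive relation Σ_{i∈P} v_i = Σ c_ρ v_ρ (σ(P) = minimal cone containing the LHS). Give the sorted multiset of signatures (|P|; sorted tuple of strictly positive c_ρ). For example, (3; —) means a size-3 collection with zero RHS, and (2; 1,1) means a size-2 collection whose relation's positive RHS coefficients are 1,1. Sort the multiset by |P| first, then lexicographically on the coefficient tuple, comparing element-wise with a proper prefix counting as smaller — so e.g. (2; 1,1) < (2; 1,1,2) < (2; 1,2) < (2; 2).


Δ(Σ) — 9 vertices, 11 min non-faces:

  {1,2}:  v_{1} + v_{2} = 0  →  sig = (2; —)
  {4,5}:  v_{4} + v_{5} = 0  →  sig = (2; —)
  {8,9}:  v_{8} + v_{9} = v_{2}  →  sig = (2; 1)
  {1,8}:  v_{1} + v_{8} = v_{3} + v_{6}  →  sig = (2; 1,1)
  {5,7}:  v_{5} + v_{7} = v_{6} + v_{8}  →  sig = (2; 1,1)
  {7,9}:  v_{7} + v_{9} = v_{2} + v_{4} + v_{6}  →  sig = (2; 1,1,1)
  {1,7}:  v_{1} + v_{7} = v_{3} + v_{4} + 2·v_{6}  →  sig = (2; 1,1,2)
  {3,6,9}:  v_{3} + v_{6} + v_{9} = 0  →  sig = (3; —)
  {2,3,6}:  v_{2} + v_{3} + v_{6} = v_{8}  →  sig = (3; 1)
  {4,6,8}:  v_{4} + v_{6} + v_{8} = v_{7}  →  sig = (3; 1)
  {2,3,7}:  v_{2} + v_{3} + v_{7} = v_{4} + 2·v_{8}  →  sig = (3; 1,2)

Sorted signature multiset PRS(X):
[(2; —), (2; —), (2; 1), (2; 1,1), (2; 1,1), (2; 1,1,1), (2; 1,1,2), (3; —), (3; 1), (3; 1), (3; 1,2)]


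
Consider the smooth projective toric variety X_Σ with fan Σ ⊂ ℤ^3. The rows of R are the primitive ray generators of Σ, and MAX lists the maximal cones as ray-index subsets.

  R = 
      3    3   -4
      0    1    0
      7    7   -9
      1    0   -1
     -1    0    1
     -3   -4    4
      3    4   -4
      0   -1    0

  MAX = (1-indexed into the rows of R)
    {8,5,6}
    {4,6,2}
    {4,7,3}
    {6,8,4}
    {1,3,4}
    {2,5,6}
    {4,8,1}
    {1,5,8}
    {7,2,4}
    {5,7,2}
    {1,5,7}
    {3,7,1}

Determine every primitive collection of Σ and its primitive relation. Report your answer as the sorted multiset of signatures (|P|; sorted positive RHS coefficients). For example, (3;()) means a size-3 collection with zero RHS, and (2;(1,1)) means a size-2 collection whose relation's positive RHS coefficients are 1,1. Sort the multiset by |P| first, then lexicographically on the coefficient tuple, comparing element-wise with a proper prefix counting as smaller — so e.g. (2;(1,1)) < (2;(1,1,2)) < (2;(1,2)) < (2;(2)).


Primitive collections (11):

  P = {2,8}:  v_{2} + v_{8} = 0  ⇒ sig = (2;())
  P = {4,5}:  v_{4} + v_{5} = 0  ⇒ sig = (2;())
  P = {6,7}:  v_{6} + v_{7} = 0  ⇒ sig = (2;())
  P = {1,2}:  v_{1} + v_{2} = v_{7}  ⇒ sig = (2;(1))
  P = {1,6}:  v_{1} + v_{6} = v_{8}  ⇒ sig = (2;(1))
  P = {7,8}:  v_{7} + v_{8} = v_{1}  ⇒ sig = (2;(1))
  P = {3,5}:  v_{3} + v_{5} = v_{1} + v_{7}  ⇒ sig = (2;(1,1))
  P = {3,6}:  v_{3} + v_{6} = v_{1} + v_{4}  ⇒ sig = (2;(1,1))
  P = {2,3}:  v_{2} + v_{3} = v_{4} + 2·v_{7}  ⇒ sig = (2;(1,2))
  P = {3,8}:  v_{3} + v_{8} = 2·v_{1} + v_{4}  ⇒ sig = (2;(1,2))
  P = {1,4,7}:  v_{1} + v_{4} + v_{7} = v_{3}  ⇒ sig = (3;(1))

Sorted signature multiset PRS(X):
    |P|=2: 10 collections, coeffs (), (), (), (1), (1), (1), (1,1), (1,1), (1,2), (1,2)
    |P|=3: 1 collection, coeffs (1)


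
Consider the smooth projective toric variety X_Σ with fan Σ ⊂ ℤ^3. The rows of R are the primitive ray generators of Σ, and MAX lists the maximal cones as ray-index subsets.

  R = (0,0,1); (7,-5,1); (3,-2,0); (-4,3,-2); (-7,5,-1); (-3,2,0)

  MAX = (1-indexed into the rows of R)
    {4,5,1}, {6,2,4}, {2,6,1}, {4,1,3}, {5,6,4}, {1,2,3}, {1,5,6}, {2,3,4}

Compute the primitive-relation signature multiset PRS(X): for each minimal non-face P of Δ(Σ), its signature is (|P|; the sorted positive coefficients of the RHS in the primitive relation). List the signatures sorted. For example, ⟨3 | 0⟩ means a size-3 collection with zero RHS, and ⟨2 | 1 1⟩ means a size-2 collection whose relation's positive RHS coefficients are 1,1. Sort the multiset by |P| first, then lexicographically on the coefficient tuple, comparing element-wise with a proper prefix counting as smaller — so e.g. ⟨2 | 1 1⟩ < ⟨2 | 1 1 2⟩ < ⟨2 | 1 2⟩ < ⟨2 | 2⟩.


5 collections generate NE(X_Σ); each relation:

  {2,5}:  v_{2} + v_{5} = 0  ⟹  sig = ⟨2 | 0⟩
  {3,6}:  v_{3} + v_{6} = 0  ⟹  sig = ⟨2 | 0⟩
  {3,5}:  v_{3} + v_{5} = v_{1} + v_{4}  ⟹  sig = ⟨2 | 1 1⟩
  {1,2,4}:  v_{1} + v_{2} + v_{4} = v_{3}  ⟹  sig = ⟨3 | 1⟩
  {1,4,6}:  v_{1} + v_{4} + v_{6} = v_{5}  ⟹  sig = ⟨3 | 1⟩

Hence PRS(X_Σ) =
[⟨2 | 0⟩, ⟨2 | 0⟩, ⟨2 | 1 1⟩, ⟨3 | 1⟩, ⟨3 | 1⟩]
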